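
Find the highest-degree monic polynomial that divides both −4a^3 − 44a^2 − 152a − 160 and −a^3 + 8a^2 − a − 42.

a + 2

By polynomial division,
  −4a^3 − 44a^2 − 152a − 160 = (4)(−a^3 + 8a^2 − a − 42) + (−76a^2 − 148a + 8)
  −a^3 + 8a^2 − a − 42 = ((1/76)a − 189/1444)(−76a^2 − 148a + 8) + (−(7392/361)a − 14784/361)
  −76a^2 − 148a + 8 = ((6859/1848)a − 361/1848)(−(7392/361)a − 14784/361) + (0)
Last nonzero remainder: −(7392/361)a − 14784/361. Dividing through by −7392/361 gives the monic gcd a + 2.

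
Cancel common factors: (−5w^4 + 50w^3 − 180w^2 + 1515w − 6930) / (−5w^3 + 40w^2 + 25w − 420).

By polynomial division,
  −5w^4 + 50w^3 − 180w^2 + 1515w − 6930 = (w − 2)(−5w^3 + 40w^2 + 25w − 420) + (−125w^2 + 1985w − 7770)
  −5w^3 + 40w^2 + 25w − 420 = ((1/25)w + 197/625)(−125w^2 + 1985w − 7770) + (−(36234/125)w + 253638/125)
  −125w^2 + 1985w − 7770 = ((15625/36234)w − 23125/6039)(−(36234/125)w + 253638/125) + (0)
Last nonzero remainder: −(36234/125)w + 253638/125. Dividing through by −36234/125 gives the monic gcd w − 7.
Cancel w − 7 from numerator and denominator to get the reduced form.

(w^3 − 3w^2 + 15w − 198)/(w^2 − w − 12)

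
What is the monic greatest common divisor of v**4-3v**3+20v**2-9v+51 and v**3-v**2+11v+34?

Euclidean algorithm in ℚ[v]:
  v**4-3v**3+20v**2-9v+51 = (v-2)(v**3-v**2+11v+34) + (7v**2-21v+119)
  v**3-v**2+11v+34 = ((1/7)v+2/7)(7v**2-21v+119) + (0)
Last nonzero remainder: 7v**2-21v+119. Dividing through by 7 gives the monic gcd v**2-3v+17.

v**2-3v+17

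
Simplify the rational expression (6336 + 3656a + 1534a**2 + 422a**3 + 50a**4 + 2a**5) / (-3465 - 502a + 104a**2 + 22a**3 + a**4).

Repeated division with remainder:
  2a**5 + 50a**4 + 422a**3 + 1534a**2 + 3656a + 6336 = (2a + 6)(a**4 + 22a**3 + 104a**2 - 502a - 3465) + (82a**3 + 1914a**2 + 13598a + 27126)
  a**4 + 22a**3 + 104a**2 - 502a - 3465 = ((1/82)a - 55/3362)(82a**3 + 1914a**2 + 13598a + 27126) + (-(51300/1681)a**2 - (1026000/1681)a - 5078700/1681)
  82a**3 + 1914a**2 + 13598a + 27126 = (-(68921/25650)a - 230297/25650)(-(51300/1681)a**2 - (1026000/1681)a - 5078700/1681) + (0)
Last nonzero remainder: -(51300/1681)a**2 - (1026000/1681)a - 5078700/1681. Dividing through by -51300/1681 gives the monic gcd a**2 + 20a + 99.
Cancel a**2 + 20a + 99 from numerator and denominator to get the reduced form.

(64 + 24a + 10a**2 + 2a**3)/(-35 + 2a + a**2)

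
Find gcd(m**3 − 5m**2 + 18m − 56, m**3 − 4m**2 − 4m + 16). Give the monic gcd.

m − 4

Apply the Euclidean algorithm:
  m**3 − 5m**2 + 18m − 56 = (m**3 − 4m**2 − 4m + 16) + (−m**2 + 22m − 72)
  m**3 − 4m**2 − 4m + 16 = (−m − 18)(−m**2 + 22m − 72) + (320m − 1280)
  −m**2 + 22m − 72 = (−(1/320)m + 9/160)(320m − 1280) + (0)
Last nonzero remainder: 320m − 1280. Dividing through by 320 gives the monic gcd m − 4.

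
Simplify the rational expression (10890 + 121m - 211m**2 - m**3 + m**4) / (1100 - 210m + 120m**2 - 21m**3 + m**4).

Apply the Euclidean algorithm:
  m**4 - m**3 - 211m**2 + 121m + 10890 = (m**4 - 21m**3 + 120m**2 - 210m + 1100) + (20m**3 - 331m**2 + 331m + 9790)
  m**4 - 21m**3 + 120m**2 - 210m + 1100 = ((1/20)m - 89/400)(20m**3 - 331m**2 + 331m + 9790) + ((11921/400)m**2 - (250341/400)m + 131131/40)
  20m**3 - 331m**2 + 331m + 9790 = ((8000/11921)m + 35600/11921)((11921/400)m**2 - (250341/400)m + 131131/40) + (0)
Last nonzero remainder: (11921/400)m**2 - (250341/400)m + 131131/40. Dividing through by 11921/400 gives the monic gcd m**2 - 21m + 110.
Cancel m**2 - 21m + 110 from numerator and denominator to get the reduced form.

(99 + 20m + m**2)/(10 + m**2)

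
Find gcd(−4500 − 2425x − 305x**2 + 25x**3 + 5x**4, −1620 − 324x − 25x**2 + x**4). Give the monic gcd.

−45 − 4x + x**2

Euclidean algorithm in ℚ[x]:
  5x**4 + 25x**3 − 305x**2 − 2425x − 4500 = (5)(x**4 − 25x**2 − 324x − 1620) + (25x**3 − 180x**2 − 805x + 3600)
  x**4 − 25x**2 − 324x − 1620 = ((1/25)x + 36/125)(25x**3 − 180x**2 − 805x + 3600) + ((1476/25)x**2 − (5904/25)x − 13284/5)
  25x**3 − 180x**2 − 805x + 3600 = ((625/1476)x − 500/369)((1476/25)x**2 − (5904/25)x − 13284/5) + (0)
Last nonzero remainder: (1476/25)x**2 − (5904/25)x − 13284/5. Dividing through by 1476/25 gives the monic gcd x**2 − 4x − 45.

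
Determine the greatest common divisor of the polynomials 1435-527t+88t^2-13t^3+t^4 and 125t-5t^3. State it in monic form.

By polynomial division,
  t^4-13t^3+88t^2-527t+1435 = (-(1/5)t+13/5)(-5t^3+125t) + (113t^2-852t+1435)
  -5t^3+125t = (-(5/113)t-4260/12769)(113t^2-852t+1435) + (-(1222620/12769)t+6113100/12769)
  113t^2-852t+1435 = (-(1442897/1222620)t+12769/4260)(-(1222620/12769)t+6113100/12769) + (0)
Last nonzero remainder: -(1222620/12769)t+6113100/12769. Dividing through by -1222620/12769 gives the monic gcd t-5.

-5+t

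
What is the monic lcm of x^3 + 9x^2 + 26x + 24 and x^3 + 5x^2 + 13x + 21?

By polynomial division,
  x^3 + 9x^2 + 26x + 24 = (x^3 + 5x^2 + 13x + 21) + (4x^2 + 13x + 3)
  x^3 + 5x^2 + 13x + 21 = ((1/4)x + 7/16)(4x^2 + 13x + 3) + ((105/16)x + 315/16)
  4x^2 + 13x + 3 = ((64/105)x + 16/105)((105/16)x + 315/16) + (0)
Last nonzero remainder: (105/16)x + 315/16. Dividing through by 105/16 gives the monic gcd x + 3.
Then lcm(f, g) = f·g / gcd(f, g); expanding and making the result monic gives the answer.

x^5 + 11x^4 + 51x^3 + 139x^2 + 230x + 168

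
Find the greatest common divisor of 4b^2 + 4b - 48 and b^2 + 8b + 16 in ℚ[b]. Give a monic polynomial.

b + 4

Euclidean algorithm in ℚ[b]:
  4b^2 + 4b - 48 = (4)(b^2 + 8b + 16) + (-28b - 112)
  b^2 + 8b + 16 = (-(1/28)b - 1/7)(-28b - 112) + (0)
Last nonzero remainder: -28b - 112. Dividing through by -28 gives the monic gcd b + 4.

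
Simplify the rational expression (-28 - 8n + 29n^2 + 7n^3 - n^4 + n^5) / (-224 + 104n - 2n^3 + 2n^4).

Repeated division with remainder:
  n^5 - n^4 + 7n^3 + 29n^2 - 8n - 28 = ((1/2)n)(2n^4 - 2n^3 + 104n - 224) + (7n^3 - 23n^2 + 104n - 28)
  2n^4 - 2n^3 + 104n - 224 = ((2/7)n + 32/49)(7n^3 - 23n^2 + 104n - 28) + (-(720/49)n^2 + (2160/49)n - 1440/7)
  7n^3 - 23n^2 + 104n - 28 = (-(343/720)n + 49/360)(-(720/49)n^2 + (2160/49)n - 1440/7) + (0)
Last nonzero remainder: -(720/49)n^2 + (2160/49)n - 1440/7. Dividing through by -720/49 gives the monic gcd n^2 - 3n + 14.
Cancel n^2 - 3n + 14 from numerator and denominator to get the reduced form.

(-2 - n + 2n^2 + n^3)/(-16 + 4n + 2n^2)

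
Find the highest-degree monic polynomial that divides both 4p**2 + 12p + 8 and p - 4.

1

Repeated division with remainder:
  4p**2 + 12p + 8 = (4p + 28)(p - 4) + (120)
  p - 4 = ((1/120)p - 1/30)(120) + (0)
The last nonzero remainder is the constant 120, so the polynomials are coprime and gcd = 1.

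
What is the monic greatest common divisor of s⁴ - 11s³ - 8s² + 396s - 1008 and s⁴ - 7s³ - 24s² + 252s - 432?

Euclidean algorithm in ℚ[s]:
  s⁴ - 11s³ - 8s² + 396s - 1008 = (s⁴ - 7s³ - 24s² + 252s - 432) + (-4s³ + 16s² + 144s - 576)
  s⁴ - 7s³ - 24s² + 252s - 432 = (-(1/4)s + 3/4)(-4s³ + 16s² + 144s - 576) + (0)
Last nonzero remainder: -4s³ + 16s² + 144s - 576. Dividing through by -4 gives the monic gcd s³ - 4s² - 36s + 144.

s³ - 4s² - 36s + 144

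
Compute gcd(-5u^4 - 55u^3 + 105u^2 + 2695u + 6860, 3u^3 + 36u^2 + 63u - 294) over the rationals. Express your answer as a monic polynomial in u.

Apply the Euclidean algorithm:
  -5u^4 - 55u^3 + 105u^2 + 2695u + 6860 = (-(5/3)u + 5/3)(3u^3 + 36u^2 + 63u - 294) + (150u^2 + 2100u + 7350)
  3u^3 + 36u^2 + 63u - 294 = ((1/50)u - 1/25)(150u^2 + 2100u + 7350) + (0)
Last nonzero remainder: 150u^2 + 2100u + 7350. Dividing through by 150 gives the monic gcd u^2 + 14u + 49.

u^2 + 14u + 49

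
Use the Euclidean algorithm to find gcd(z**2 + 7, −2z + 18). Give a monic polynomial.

By polynomial division,
  z**2 + 7 = (−(1/2)z − 9/2)(−2z + 18) + (88)
  −2z + 18 = (−(1/44)z + 9/44)(88) + (0)
The last nonzero remainder is the constant 88, so the polynomials are coprime and gcd = 1.

1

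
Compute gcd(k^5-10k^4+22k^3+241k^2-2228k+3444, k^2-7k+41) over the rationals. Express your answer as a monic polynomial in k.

k^2-7k+41

Euclidean algorithm in ℚ[k]:
  k^5-10k^4+22k^3+241k^2-2228k+3444 = (k^3-3k^2-40k+84)(k^2-7k+41) + (0)
The last nonzero remainder k^2-7k+41 is already monic.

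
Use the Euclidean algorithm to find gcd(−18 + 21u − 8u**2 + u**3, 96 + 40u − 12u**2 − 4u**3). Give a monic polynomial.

−3 + u

Euclidean algorithm in ℚ[u]:
  u**3 − 8u**2 + 21u − 18 = (−1/4)(−4u**3 − 12u**2 + 40u + 96) + (−11u**2 + 31u + 6)
  −4u**3 − 12u**2 + 40u + 96 = ((4/11)u + 256/121)(−11u**2 + 31u + 6) + (−(3360/121)u + 10080/121)
  −11u**2 + 31u + 6 = ((1331/3360)u + 121/1680)(−(3360/121)u + 10080/121) + (0)
Last nonzero remainder: −(3360/121)u + 10080/121. Dividing through by −3360/121 gives the monic gcd u − 3.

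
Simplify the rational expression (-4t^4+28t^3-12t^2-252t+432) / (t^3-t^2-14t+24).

(-4t^3+16t^2+36t-144)/(t^2+2t-8)

Apply the Euclidean algorithm:
  -4t^4+28t^3-12t^2-252t+432 = (-4t+24)(t^3-t^2-14t+24) + (-44t^2+180t-144)
  t^3-t^2-14t+24 = (-(1/44)t-17/242)(-44t^2+180t-144) + (-(560/121)t+1680/121)
  -44t^2+180t-144 = ((1331/140)t-363/35)(-(560/121)t+1680/121) + (0)
Last nonzero remainder: -(560/121)t+1680/121. Dividing through by -560/121 gives the monic gcd t-3.
Cancel t-3 from numerator and denominator to get the reduced form.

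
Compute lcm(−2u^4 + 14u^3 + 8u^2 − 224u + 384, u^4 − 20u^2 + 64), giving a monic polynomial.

u^6 − 7u^5 − 8u^4 + 140u^3 − 176u^2 − 448u + 768

Repeated division with remainder:
  −2u^4 + 14u^3 + 8u^2 − 224u + 384 = (−2)(u^4 − 20u^2 + 64) + (14u^3 − 32u^2 − 224u + 512)
  u^4 − 20u^2 + 64 = ((1/14)u + 8/49)(14u^3 − 32u^2 − 224u + 512) + ((60/49)u^2 − 960/49)
  14u^3 − 32u^2 − 224u + 512 = ((343/30)u − 392/15)((60/49)u^2 − 960/49) + (0)
Last nonzero remainder: (60/49)u^2 − 960/49. Dividing through by 60/49 gives the monic gcd u^2 − 16.
Then lcm(f, g) = f·g / gcd(f, g); expanding and making the result monic gives the answer.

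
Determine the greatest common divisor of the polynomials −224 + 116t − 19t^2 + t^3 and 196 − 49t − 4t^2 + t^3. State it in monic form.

Euclidean algorithm in ℚ[t]:
  t^3 − 19t^2 + 116t − 224 = (t^3 − 4t^2 − 49t + 196) + (−15t^2 + 165t − 420)
  t^3 − 4t^2 − 49t + 196 = (−(1/15)t − 7/15)(−15t^2 + 165t − 420) + (0)
Last nonzero remainder: −15t^2 + 165t − 420. Dividing through by −15 gives the monic gcd t^2 − 11t + 28.

28 − 11t + t^2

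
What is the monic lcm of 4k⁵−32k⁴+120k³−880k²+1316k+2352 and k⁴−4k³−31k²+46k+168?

Euclidean algorithm in ℚ[k]:
  4k⁵−32k⁴+120k³−880k²+1316k+2352 = (4k−16)(k⁴−4k³−31k²+46k+168) + (180k³−1560k²+1380k+5040)
  k⁴−4k³−31k²+46k+168 = ((1/180)k+7/270)(180k³−1560k²+1380k+5040) + ((16/9)k²−(160/9)k+112/3)
  180k³−1560k²+1380k+5040 = ((405/4)k+135)((16/9)k²−(160/9)k+112/3) + (0)
Last nonzero remainder: (16/9)k²−(160/9)k+112/3. Dividing through by 16/9 gives the monic gcd k²−10k+21.
Then lcm(f, g) = f·g / gcd(f, g); expanding and making the result monic gives the answer.

k⁷−2k⁶−10k⁵−104k⁴−751k³+802k²+6160k+4704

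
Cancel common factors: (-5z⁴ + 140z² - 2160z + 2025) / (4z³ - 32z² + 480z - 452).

(-5z³ - 5z² + 135z - 2025)/(4z² - 28z + 452)

By polynomial division,
  -5z⁴ + 140z² - 2160z + 2025 = (-(5/4)z - 10)(4z³ - 32z² + 480z - 452) + (420z² + 2075z - 2495)
  4z³ - 32z² + 480z - 452 = ((1/105)z - 1087/8820)(420z² + 2075z - 2495) + ((1339741/1764)z - 1339741/1764)
  420z² + 2075z - 2495 = ((740880/1339741)z + 4401180/1339741)((1339741/1764)z - 1339741/1764) + (0)
Last nonzero remainder: (1339741/1764)z - 1339741/1764. Dividing through by 1339741/1764 gives the monic gcd z - 1.
Cancel z - 1 from numerator and denominator to get the reduced form.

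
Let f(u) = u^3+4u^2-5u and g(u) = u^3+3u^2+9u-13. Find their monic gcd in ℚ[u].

u-1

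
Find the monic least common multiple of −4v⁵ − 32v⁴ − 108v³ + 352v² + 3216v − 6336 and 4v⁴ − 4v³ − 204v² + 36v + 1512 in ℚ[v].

By polynomial division,
  −4v⁵ − 32v⁴ − 108v³ + 352v² + 3216v − 6336 = (−v − 9)(4v⁴ − 4v³ − 204v² + 36v + 1512) + (−348v³ − 1448v² + 5052v + 7272)
  4v⁴ − 4v³ − 204v² + 36v + 1512 = (−(1/87)v + 449/7569)(−348v³ − 1448v² + 5052v + 7272) + (−(454400/7569)v² − (454400/2523)v + 908800/841)
  −348v³ − 1448v² + 5052v + 7272 = ((658503/113600)v + 764469/113600)(−(454400/7569)v² − (454400/2523)v + 908800/841) + (0)
Last nonzero remainder: −(454400/7569)v² − (454400/2523)v + 908800/841. Dividing through by −454400/7569 gives the monic gcd v² + 3v − 18.
Then lcm(f, g) = f·g / gcd(f, g); expanding and making the result monic gives the answer.

v⁷ + 4v⁶ − 26v⁵ − 364v⁴ − 1019v³ + 6648v² + 10548v − 33264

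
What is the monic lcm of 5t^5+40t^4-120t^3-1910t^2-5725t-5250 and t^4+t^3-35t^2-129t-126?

Repeated division with remainder:
  5t^5+40t^4-120t^3-1910t^2-5725t-5250 = (5t+35)(t^4+t^3-35t^2-129t-126) + (20t^3-40t^2-580t-840)
  t^4+t^3-35t^2-129t-126 = ((1/20)t+3/20)(20t^3-40t^2-580t-840) + (0)
Last nonzero remainder: 20t^3-40t^2-580t-840. Dividing through by 20 gives the monic gcd t^3-2t^2-29t-42.
Then lcm(f, g) = f·g / gcd(f, g); expanding and making the result monic gives the answer.

t^6+11t^5-454t^3-2291t^2-4485t-3150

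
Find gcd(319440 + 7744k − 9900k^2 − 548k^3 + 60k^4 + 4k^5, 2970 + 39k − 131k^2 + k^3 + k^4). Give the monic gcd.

−66 + 5k + k^2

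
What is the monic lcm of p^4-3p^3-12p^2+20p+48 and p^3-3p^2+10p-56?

By polynomial division,
  p^4-3p^3-12p^2+20p+48 = (p)(p^3-3p^2+10p-56) + (-22p^2+76p+48)
  p^3-3p^2+10p-56 = (-(1/22)p-5/242)(-22p^2+76p+48) + ((1664/121)p-6656/121)
  -22p^2+76p+48 = (-(1331/832)p-363/416)((1664/121)p-6656/121) + (0)
Last nonzero remainder: (1664/121)p-6656/121. Dividing through by 1664/121 gives the monic gcd p-4.
Then lcm(f, g) = f·g / gcd(f, g); expanding and making the result monic gives the answer.

p^6-2p^5-p^4-34p^3-100p^2+328p+672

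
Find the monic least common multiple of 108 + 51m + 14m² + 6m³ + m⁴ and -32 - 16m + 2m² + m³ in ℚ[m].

-864 - 624m - 106m² - 25m³ - 6m⁴ + 4m⁵ + m⁶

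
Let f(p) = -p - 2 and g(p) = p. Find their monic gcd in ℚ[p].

Euclidean algorithm in ℚ[p]:
  -p - 2 = (-1)(p) + (-2)
  p = (-(1/2)p)(-2) + (0)
The last nonzero remainder is the constant -2, so the polynomials are coprime and gcd = 1.

1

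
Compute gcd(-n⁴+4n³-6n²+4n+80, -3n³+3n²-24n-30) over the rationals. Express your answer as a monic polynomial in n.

Apply the Euclidean algorithm:
  -n⁴+4n³-6n²+4n+80 = ((1/3)n-1)(-3n³+3n²-24n-30) + (5n²-10n+50)
  -3n³+3n²-24n-30 = (-(3/5)n-3/5)(5n²-10n+50) + (0)
Last nonzero remainder: 5n²-10n+50. Dividing through by 5 gives the monic gcd n²-2n+10.

n²-2n+10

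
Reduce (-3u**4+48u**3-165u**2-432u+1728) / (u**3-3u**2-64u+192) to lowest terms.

(-3u**2+15u+72)/(u+8)

Repeated division with remainder:
  -3u**4+48u**3-165u**2-432u+1728 = (-3u+39)(u**3-3u**2-64u+192) + (-240u**2+2640u-5760)
  u**3-3u**2-64u+192 = (-(1/240)u-1/30)(-240u**2+2640u-5760) + (0)
Last nonzero remainder: -240u**2+2640u-5760. Dividing through by -240 gives the monic gcd u**2-11u+24.
Cancel u**2-11u+24 from numerator and denominator to get the reduced form.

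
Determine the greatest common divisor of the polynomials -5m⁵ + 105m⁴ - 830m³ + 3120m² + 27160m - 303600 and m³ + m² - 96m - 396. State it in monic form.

By polynomial division,
  -5m⁵ + 105m⁴ - 830m³ + 3120m² + 27160m - 303600 = (-5m² + 110m - 1420)(m³ + m² - 96m - 396) + (13120m² - 65600m - 865920)
  m³ + m² - 96m - 396 = ((1/13120)m + 3/6560)(13120m² - 65600m - 865920) + (0)
Last nonzero remainder: 13120m² - 65600m - 865920. Dividing through by 13120 gives the monic gcd m² - 5m - 66.

m² - 5m - 66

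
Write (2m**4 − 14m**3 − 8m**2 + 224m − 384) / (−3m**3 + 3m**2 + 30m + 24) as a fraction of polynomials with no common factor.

(−2m**3 + 6m**2 + 32m − 96)/(3m**2 + 9m + 6)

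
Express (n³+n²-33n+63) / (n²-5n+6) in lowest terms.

(n²+4n-21)/(n-2)

Repeated division with remainder:
  n³+n²-33n+63 = (n+6)(n²-5n+6) + (-9n+27)
  n²-5n+6 = (-(1/9)n+2/9)(-9n+27) + (0)
Last nonzero remainder: -9n+27. Dividing through by -9 gives the monic gcd n-3.
Cancel n-3 from numerator and denominator to get the reduced form.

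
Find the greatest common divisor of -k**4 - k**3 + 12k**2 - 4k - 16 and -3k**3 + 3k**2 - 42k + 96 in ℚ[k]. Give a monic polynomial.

Apply the Euclidean algorithm:
  -k**4 - k**3 + 12k**2 - 4k - 16 = ((1/3)k + 2/3)(-3k**3 + 3k**2 - 42k + 96) + (24k**2 - 8k - 80)
  -3k**3 + 3k**2 - 42k + 96 = (-(1/8)k + 1/12)(24k**2 - 8k - 80) + (-(154/3)k + 308/3)
  24k**2 - 8k - 80 = (-(36/77)k - 60/77)(-(154/3)k + 308/3) + (0)
Last nonzero remainder: -(154/3)k + 308/3. Dividing through by -154/3 gives the monic gcd k - 2.

k - 2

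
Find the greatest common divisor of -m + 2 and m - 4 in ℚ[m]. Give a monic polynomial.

1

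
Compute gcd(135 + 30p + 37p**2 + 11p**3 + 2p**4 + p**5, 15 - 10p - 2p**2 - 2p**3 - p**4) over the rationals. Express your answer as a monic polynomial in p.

15 + 5p + 3p**2 + p**3

By polynomial division,
  p**5 + 2p**4 + 11p**3 + 37p**2 + 30p + 135 = (-p)(-p**4 - 2p**3 - 2p**2 - 10p + 15) + (9p**3 + 27p**2 + 45p + 135)
  -p**4 - 2p**3 - 2p**2 - 10p + 15 = (-(1/9)p + 1/9)(9p**3 + 27p**2 + 45p + 135) + (0)
Last nonzero remainder: 9p**3 + 27p**2 + 45p + 135. Dividing through by 9 gives the monic gcd p**3 + 3p**2 + 5p + 15.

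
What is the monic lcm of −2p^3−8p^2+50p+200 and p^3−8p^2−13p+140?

p^4−3p^3−53p^2+75p+700

Repeated division with remainder:
  −2p^3−8p^2+50p+200 = (−2)(p^3−8p^2−13p+140) + (−24p^2+24p+480)
  p^3−8p^2−13p+140 = (−(1/24)p+7/24)(−24p^2+24p+480) + (0)
Last nonzero remainder: −24p^2+24p+480. Dividing through by −24 gives the monic gcd p^2−p−20.
Then lcm(f, g) = f·g / gcd(f, g); expanding and making the result monic gives the answer.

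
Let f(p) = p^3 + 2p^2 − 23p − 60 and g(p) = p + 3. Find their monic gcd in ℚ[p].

p + 3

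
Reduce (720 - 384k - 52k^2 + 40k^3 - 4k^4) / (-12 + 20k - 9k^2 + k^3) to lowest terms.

(60 + 8k - 4k^2)/(-1 + k)

Repeated division with remainder:
  -4k^4 + 40k^3 - 52k^2 - 384k + 720 = (-4k + 4)(k^3 - 9k^2 + 20k - 12) + (64k^2 - 512k + 768)
  k^3 - 9k^2 + 20k - 12 = ((1/64)k - 1/64)(64k^2 - 512k + 768) + (0)
Last nonzero remainder: 64k^2 - 512k + 768. Dividing through by 64 gives the monic gcd k^2 - 8k + 12.
Cancel k^2 - 8k + 12 from numerator and denominator to get the reduced form.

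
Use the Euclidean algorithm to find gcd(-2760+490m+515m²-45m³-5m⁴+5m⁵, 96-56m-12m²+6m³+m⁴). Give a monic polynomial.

-8+2m+m²

Euclidean algorithm in ℚ[m]:
  5m⁵-5m⁴-45m³+515m²+490m-2760 = (5m-35)(m⁴+6m³-12m²-56m+96) + (225m³+375m²-1950m+600)
  m⁴+6m³-12m²-56m+96 = ((1/225)m+13/675)(225m³+375m²-1950m+600) + (-(95/9)m²-(190/9)m+760/9)
  225m³+375m²-1950m+600 = (-(405/19)m+135/19)(-(95/9)m²-(190/9)m+760/9) + (0)
Last nonzero remainder: -(95/9)m²-(190/9)m+760/9. Dividing through by -95/9 gives the monic gcd m²+2m-8.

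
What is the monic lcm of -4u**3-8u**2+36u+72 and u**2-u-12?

u**4-2u**3-17u**2+18u+72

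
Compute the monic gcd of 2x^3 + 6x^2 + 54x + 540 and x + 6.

x + 6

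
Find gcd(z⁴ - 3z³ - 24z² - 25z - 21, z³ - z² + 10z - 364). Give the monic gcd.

Euclidean algorithm in ℚ[z]:
  z⁴ - 3z³ - 24z² - 25z - 21 = (z - 2)(z³ - z² + 10z - 364) + (-36z² + 359z - 749)
  z³ - z² + 10z - 364 = (-(1/36)z - 323/1296)(-36z² + 359z - 749) + ((101953/1296)z - 713671/1296)
  -36z² + 359z - 749 = (-(46656/101953)z + 138672/101953)((101953/1296)z - 713671/1296) + (0)
Last nonzero remainder: (101953/1296)z - 713671/1296. Dividing through by 101953/1296 gives the monic gcd z - 7.

z - 7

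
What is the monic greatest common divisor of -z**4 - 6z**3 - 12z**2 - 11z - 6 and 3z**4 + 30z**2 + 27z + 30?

z**2 + z + 1

Apply the Euclidean algorithm:
  -z**4 - 6z**3 - 12z**2 - 11z - 6 = (-1/3)(3z**4 + 30z**2 + 27z + 30) + (-6z**3 - 2z**2 - 2z + 4)
  3z**4 + 30z**2 + 27z + 30 = (-(1/2)z + 1/6)(-6z**3 - 2z**2 - 2z + 4) + ((88/3)z**2 + (88/3)z + 88/3)
  -6z**3 - 2z**2 - 2z + 4 = (-(9/44)z + 3/22)((88/3)z**2 + (88/3)z + 88/3) + (0)
Last nonzero remainder: (88/3)z**2 + (88/3)z + 88/3. Dividing through by 88/3 gives the monic gcd z**2 + z + 1.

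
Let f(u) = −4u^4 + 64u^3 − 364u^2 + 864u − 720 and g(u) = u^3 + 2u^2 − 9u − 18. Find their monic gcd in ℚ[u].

By polynomial division,
  −4u^4 + 64u^3 − 364u^2 + 864u − 720 = (−4u + 72)(u^3 + 2u^2 − 9u − 18) + (−544u^2 + 1440u + 576)
  u^3 + 2u^2 − 9u − 18 = (−(1/544)u − 79/9248)(−544u^2 + 1440u + 576) + ((1260/289)u − 3780/289)
  −544u^2 + 1440u + 576 = (−(39304/315)u − 4624/105)((1260/289)u − 3780/289) + (0)
Last nonzero remainder: (1260/289)u − 3780/289. Dividing through by 1260/289 gives the monic gcd u − 3.

u − 3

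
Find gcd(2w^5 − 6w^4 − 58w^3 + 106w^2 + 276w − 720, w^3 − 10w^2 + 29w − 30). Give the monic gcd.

w^3 − 10w^2 + 29w − 30

Apply the Euclidean algorithm:
  2w^5 − 6w^4 − 58w^3 + 106w^2 + 276w − 720 = (2w^2 + 14w + 24)(w^3 − 10w^2 + 29w − 30) + (0)
The last nonzero remainder w^3 − 10w^2 + 29w − 30 is already monic.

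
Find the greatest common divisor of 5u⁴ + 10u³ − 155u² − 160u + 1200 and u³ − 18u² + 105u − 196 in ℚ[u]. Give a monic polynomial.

Repeated division with remainder:
  5u⁴ + 10u³ − 155u² − 160u + 1200 = (5u + 100)(u³ − 18u² + 105u − 196) + (1120u² − 9680u + 20800)
  u³ − 18u² + 105u − 196 = ((1/1120)u − 131/15680)(1120u² − 9680u + 20800) + ((1089/196)u − 1089/49)
  1120u² − 9680u + 20800 = ((219520/1089)u − 1019200/1089)((1089/196)u − 1089/49) + (0)
Last nonzero remainder: (1089/196)u − 1089/49. Dividing through by 1089/196 gives the monic gcd u − 4.

u − 4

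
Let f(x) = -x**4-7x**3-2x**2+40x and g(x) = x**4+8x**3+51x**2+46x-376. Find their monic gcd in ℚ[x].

x**2+2x-8

Apply the Euclidean algorithm:
  -x**4-7x**3-2x**2+40x = (-1)(x**4+8x**3+51x**2+46x-376) + (x**3+49x**2+86x-376)
  x**4+8x**3+51x**2+46x-376 = (x-41)(x**3+49x**2+86x-376) + (1974x**2+3948x-15792)
  x**3+49x**2+86x-376 = ((1/1974)x+1/42)(1974x**2+3948x-15792) + (0)
Last nonzero remainder: 1974x**2+3948x-15792. Dividing through by 1974 gives the monic gcd x**2+2x-8.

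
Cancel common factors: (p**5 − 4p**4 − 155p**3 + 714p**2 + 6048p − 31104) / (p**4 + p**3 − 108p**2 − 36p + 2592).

(p**2 + p − 72)/(p + 6)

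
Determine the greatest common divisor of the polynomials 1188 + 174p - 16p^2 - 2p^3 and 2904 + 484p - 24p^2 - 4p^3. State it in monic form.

66 + 17p + p^2

Apply the Euclidean algorithm:
  -2p^3 - 16p^2 + 174p + 1188 = (1/2)(-4p^3 - 24p^2 + 484p + 2904) + (-4p^2 - 68p - 264)
  -4p^3 - 24p^2 + 484p + 2904 = (p - 11)(-4p^2 - 68p - 264) + (0)
Last nonzero remainder: -4p^2 - 68p - 264. Dividing through by -4 gives the monic gcd p^2 + 17p + 66.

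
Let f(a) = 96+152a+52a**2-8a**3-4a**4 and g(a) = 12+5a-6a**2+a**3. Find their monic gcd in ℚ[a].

Euclidean algorithm in ℚ[a]:
  -4a**4-8a**3+52a**2+152a+96 = (-4a-32)(a**3-6a**2+5a+12) + (-120a**2+360a+480)
  a**3-6a**2+5a+12 = (-(1/120)a+1/40)(-120a**2+360a+480) + (0)
Last nonzero remainder: -120a**2+360a+480. Dividing through by -120 gives the monic gcd a**2-3a-4.

-4-3a+a**2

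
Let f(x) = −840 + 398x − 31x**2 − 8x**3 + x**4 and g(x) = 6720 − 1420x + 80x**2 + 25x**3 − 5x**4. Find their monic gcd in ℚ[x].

Apply the Euclidean algorithm:
  x**4 − 8x**3 − 31x**2 + 398x − 840 = (−1/5)(−5x**4 + 25x**3 + 80x**2 − 1420x + 6720) + (−3x**3 − 15x**2 + 114x + 504)
  −5x**4 + 25x**3 + 80x**2 − 1420x + 6720 = ((5/3)x − 50/3)(−3x**3 − 15x**2 + 114x + 504) + (−360x**2 − 360x + 15120)
  −3x**3 − 15x**2 + 114x + 504 = ((1/120)x + 1/30)(−360x**2 − 360x + 15120) + (0)
Last nonzero remainder: −360x**2 − 360x + 15120. Dividing through by −360 gives the monic gcd x**2 + x − 42.

−42 + x + x**2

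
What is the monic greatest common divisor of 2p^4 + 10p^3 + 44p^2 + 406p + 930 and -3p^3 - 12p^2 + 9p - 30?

p + 5

Repeated division with remainder:
  2p^4 + 10p^3 + 44p^2 + 406p + 930 = (-(2/3)p - 2/3)(-3p^3 - 12p^2 + 9p - 30) + (42p^2 + 392p + 910)
  -3p^3 - 12p^2 + 9p - 30 = (-(1/14)p + 8/21)(42p^2 + 392p + 910) + (-(226/3)p - 1130/3)
  42p^2 + 392p + 910 = (-(63/113)p - 273/113)(-(226/3)p - 1130/3) + (0)
Last nonzero remainder: -(226/3)p - 1130/3. Dividing through by -226/3 gives the monic gcd p + 5.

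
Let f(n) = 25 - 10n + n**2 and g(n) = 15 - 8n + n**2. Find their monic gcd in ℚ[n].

-5 + n

By polynomial division,
  n**2 - 10n + 25 = (n**2 - 8n + 15) + (-2n + 10)
  n**2 - 8n + 15 = (-(1/2)n + 3/2)(-2n + 10) + (0)
Last nonzero remainder: -2n + 10. Dividing through by -2 gives the monic gcd n - 5.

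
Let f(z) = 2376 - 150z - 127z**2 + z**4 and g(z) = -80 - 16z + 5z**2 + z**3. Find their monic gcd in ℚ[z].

Repeated division with remainder:
  z**4 - 127z**2 - 150z + 2376 = (z - 5)(z**3 + 5z**2 - 16z - 80) + (-86z**2 - 150z + 1976)
  z**3 + 5z**2 - 16z - 80 = (-(1/86)z - 70/1849)(-86z**2 - 150z + 1976) + ((2400/1849)z - 9600/1849)
  -86z**2 - 150z + 1976 = (-(79507/1200)z - 456703/1200)((2400/1849)z - 9600/1849) + (0)
Last nonzero remainder: (2400/1849)z - 9600/1849. Dividing through by 2400/1849 gives the monic gcd z - 4.

-4 + z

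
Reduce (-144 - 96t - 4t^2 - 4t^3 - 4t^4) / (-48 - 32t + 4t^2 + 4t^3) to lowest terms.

(-9 + 3t - t^2)/(-3 + t)

Euclidean algorithm in ℚ[t]:
  -4t^4 - 4t^3 - 4t^2 - 96t - 144 = (-t)(4t^3 + 4t^2 - 32t - 48) + (-36t^2 - 144t - 144)
  4t^3 + 4t^2 - 32t - 48 = (-(1/9)t + 1/3)(-36t^2 - 144t - 144) + (0)
Last nonzero remainder: -36t^2 - 144t - 144. Dividing through by -36 gives the monic gcd t^2 + 4t + 4.
Cancel t^2 + 4t + 4 from numerator and denominator to get the reduced form.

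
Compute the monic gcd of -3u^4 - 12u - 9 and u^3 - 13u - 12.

u + 1

Apply the Euclidean algorithm:
  -3u^4 - 12u - 9 = (-3u)(u^3 - 13u - 12) + (-39u^2 - 48u - 9)
  u^3 - 13u - 12 = (-(1/39)u + 16/507)(-39u^2 - 48u - 9) + (-(1980/169)u - 1980/169)
  -39u^2 - 48u - 9 = ((2197/660)u + 169/220)(-(1980/169)u - 1980/169) + (0)
Last nonzero remainder: -(1980/169)u - 1980/169. Dividing through by -1980/169 gives the monic gcd u + 1.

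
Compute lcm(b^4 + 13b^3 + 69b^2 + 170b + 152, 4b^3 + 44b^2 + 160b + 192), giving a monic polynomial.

b^6 + 20b^5 + 172b^4 + 809b^3 + 2170b^2 + 3104b + 1824

By polynomial division,
  b^4 + 13b^3 + 69b^2 + 170b + 152 = ((1/4)b + 1/2)(4b^3 + 44b^2 + 160b + 192) + (7b^2 + 42b + 56)
  4b^3 + 44b^2 + 160b + 192 = ((4/7)b + 20/7)(7b^2 + 42b + 56) + (8b + 32)
  7b^2 + 42b + 56 = ((7/8)b + 7/4)(8b + 32) + (0)
Last nonzero remainder: 8b + 32. Dividing through by 8 gives the monic gcd b + 4.
Then lcm(f, g) = f·g / gcd(f, g); expanding and making the result monic gives the answer.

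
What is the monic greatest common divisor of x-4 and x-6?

Euclidean algorithm in ℚ[x]:
  x-4 = (x-6) + (2)
  x-6 = ((1/2)x-3)(2) + (0)
The last nonzero remainder is the constant 2, so the polynomials are coprime and gcd = 1.

1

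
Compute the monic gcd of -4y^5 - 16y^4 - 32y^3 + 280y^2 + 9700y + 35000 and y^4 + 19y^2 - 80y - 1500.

y^3 + 6y^2 + 55y + 250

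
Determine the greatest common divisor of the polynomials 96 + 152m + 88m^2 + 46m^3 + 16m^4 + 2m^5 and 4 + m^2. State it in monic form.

4 + m^2

Repeated division with remainder:
  2m^5 + 16m^4 + 46m^3 + 88m^2 + 152m + 96 = (2m^3 + 16m^2 + 38m + 24)(m^2 + 4) + (0)
The last nonzero remainder m^2 + 4 is already monic.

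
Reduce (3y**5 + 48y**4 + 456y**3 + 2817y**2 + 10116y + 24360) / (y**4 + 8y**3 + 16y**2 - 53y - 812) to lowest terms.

Repeated division with remainder:
  3y**5 + 48y**4 + 456y**3 + 2817y**2 + 10116y + 24360 = (3y + 24)(y**4 + 8y**3 + 16y**2 - 53y - 812) + (216y**3 + 2592y**2 + 13824y + 43848)
  y**4 + 8y**3 + 16y**2 - 53y - 812 = ((1/216)y - 1/54)(216y**3 + 2592y**2 + 13824y + 43848) + (0)
Last nonzero remainder: 216y**3 + 2592y**2 + 13824y + 43848. Dividing through by 216 gives the monic gcd y**3 + 12y**2 + 64y + 203.
Cancel y**3 + 12y**2 + 64y + 203 from numerator and denominator to get the reduced form.

(3y**2 + 12y + 120)/(y - 4)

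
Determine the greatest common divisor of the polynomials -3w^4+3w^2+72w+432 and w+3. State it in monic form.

By polynomial division,
  -3w^4+3w^2+72w+432 = (-3w^3+9w^2-24w+144)(w+3) + (0)
The last nonzero remainder w+3 is already monic.

w+3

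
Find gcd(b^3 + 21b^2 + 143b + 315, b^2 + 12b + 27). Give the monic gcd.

b + 9

Repeated division with remainder:
  b^3 + 21b^2 + 143b + 315 = (b + 9)(b^2 + 12b + 27) + (8b + 72)
  b^2 + 12b + 27 = ((1/8)b + 3/8)(8b + 72) + (0)
Last nonzero remainder: 8b + 72. Dividing through by 8 gives the monic gcd b + 9.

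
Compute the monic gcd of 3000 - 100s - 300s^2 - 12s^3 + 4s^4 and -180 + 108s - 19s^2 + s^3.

Euclidean algorithm in ℚ[s]:
  4s^4 - 12s^3 - 300s^2 - 100s + 3000 = (4s + 64)(s^3 - 19s^2 + 108s - 180) + (484s^2 - 6292s + 14520)
  s^3 - 19s^2 + 108s - 180 = ((1/484)s - 3/242)(484s^2 - 6292s + 14520) + (0)
Last nonzero remainder: 484s^2 - 6292s + 14520. Dividing through by 484 gives the monic gcd s^2 - 13s + 30.

30 - 13s + s^2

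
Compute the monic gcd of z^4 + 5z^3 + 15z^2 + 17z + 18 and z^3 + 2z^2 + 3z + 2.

z^2 + z + 2

Apply the Euclidean algorithm:
  z^4 + 5z^3 + 15z^2 + 17z + 18 = (z + 3)(z^3 + 2z^2 + 3z + 2) + (6z^2 + 6z + 12)
  z^3 + 2z^2 + 3z + 2 = ((1/6)z + 1/6)(6z^2 + 6z + 12) + (0)
Last nonzero remainder: 6z^2 + 6z + 12. Dividing through by 6 gives the monic gcd z^2 + z + 2.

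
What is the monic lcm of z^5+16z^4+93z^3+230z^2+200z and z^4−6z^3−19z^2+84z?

z^7+6z^6−46z^5−364z^4−147z^3+2830z^2+4200z

Repeated division with remainder:
  z^5+16z^4+93z^3+230z^2+200z = (z+22)(z^4−6z^3−19z^2+84z) + (244z^3+564z^2−1648z)
  z^4−6z^3−19z^2+84z = ((1/244)z−507/14884)(244z^3+564z^2−1648z) + ((25920/3721)z^2+(103680/3721)z)
  244z^3+564z^2−1648z = ((226981/6480)z−383263/6480)((25920/3721)z^2+(103680/3721)z) + (0)
Last nonzero remainder: (25920/3721)z^2+(103680/3721)z. Dividing through by 25920/3721 gives the monic gcd z^2+4z.
Then lcm(f, g) = f·g / gcd(f, g); expanding and making the result monic gives the answer.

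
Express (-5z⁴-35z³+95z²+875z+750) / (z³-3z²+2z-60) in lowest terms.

By polynomial division,
  -5z⁴-35z³+95z²+875z+750 = (-5z-50)(z³-3z²+2z-60) + (-45z²+675z-2250)
  z³-3z²+2z-60 = (-(1/45)z-4/15)(-45z²+675z-2250) + (132z-660)
  -45z²+675z-2250 = (-(15/44)z+75/22)(132z-660) + (0)
Last nonzero remainder: 132z-660. Dividing through by 132 gives the monic gcd z-5.
Cancel z-5 from numerator and denominator to get the reduced form.

(-5z³-60z²-205z-150)/(z²+2z+12)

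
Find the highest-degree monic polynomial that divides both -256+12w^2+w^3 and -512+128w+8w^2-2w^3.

-32+4w+w^2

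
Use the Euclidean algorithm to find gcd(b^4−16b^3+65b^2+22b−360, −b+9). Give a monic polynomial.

Euclidean algorithm in ℚ[b]:
  b^4−16b^3+65b^2+22b−360 = (−b^3+7b^2−2b−40)(−b+9) + (0)
Last nonzero remainder: −b+9. Dividing through by −1 gives the monic gcd b−9.

b−9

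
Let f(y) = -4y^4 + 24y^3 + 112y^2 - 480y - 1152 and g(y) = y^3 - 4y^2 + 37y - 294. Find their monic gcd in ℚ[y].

Apply the Euclidean algorithm:
  -4y^4 + 24y^3 + 112y^2 - 480y - 1152 = (-4y + 8)(y^3 - 4y^2 + 37y - 294) + (292y^2 - 1952y + 1200)
  y^3 - 4y^2 + 37y - 294 = ((1/292)y + 49/5329)(292y^2 - 1952y + 1200) + ((270921/5329)y - 1625526/5329)
  292y^2 - 1952y + 1200 = ((1556068/270921)y - 1065800/270921)((270921/5329)y - 1625526/5329) + (0)
Last nonzero remainder: (270921/5329)y - 1625526/5329. Dividing through by 270921/5329 gives the monic gcd y - 6.

y - 6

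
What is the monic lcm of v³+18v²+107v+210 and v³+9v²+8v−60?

v⁴+16v³+71v²−4v−420

Euclidean algorithm in ℚ[v]:
  v³+18v²+107v+210 = (v³+9v²+8v−60) + (9v²+99v+270)
  v³+9v²+8v−60 = ((1/9)v−2/9)(9v²+99v+270) + (0)
Last nonzero remainder: 9v²+99v+270. Dividing through by 9 gives the monic gcd v²+11v+30.
Then lcm(f, g) = f·g / gcd(f, g); expanding and making the result monic gives the answer.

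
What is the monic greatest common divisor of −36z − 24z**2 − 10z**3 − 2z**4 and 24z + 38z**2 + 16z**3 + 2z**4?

3z + z**2

Repeated division with remainder:
  −2z**4 − 10z**3 − 24z**2 − 36z = (−1)(2z**4 + 16z**3 + 38z**2 + 24z) + (6z**3 + 14z**2 − 12z)
  2z**4 + 16z**3 + 38z**2 + 24z = ((1/3)z + 17/9)(6z**3 + 14z**2 − 12z) + ((140/9)z**2 + (140/3)z)
  6z**3 + 14z**2 − 12z = ((27/70)z − 9/35)((140/9)z**2 + (140/3)z) + (0)
Last nonzero remainder: (140/9)z**2 + (140/3)z. Dividing through by 140/9 gives the monic gcd z**2 + 3z.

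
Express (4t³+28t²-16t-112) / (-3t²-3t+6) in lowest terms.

(-4t²-20t+56)/(3t-3)

Apply the Euclidean algorithm:
  4t³+28t²-16t-112 = (-(4/3)t-8)(-3t²-3t+6) + (-32t-64)
  -3t²-3t+6 = ((3/32)t-3/32)(-32t-64) + (0)
Last nonzero remainder: -32t-64. Dividing through by -32 gives the monic gcd t+2.
Cancel t+2 from numerator and denominator to get the reduced form.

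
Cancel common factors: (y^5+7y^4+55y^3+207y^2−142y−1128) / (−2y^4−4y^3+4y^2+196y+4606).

Euclidean algorithm in ℚ[y]:
  y^5+7y^4+55y^3+207y^2−142y−1128 = (−(1/2)y−5/2)(−2y^4−4y^3+4y^2+196y+4606) + (47y^3+315y^2+2651y+10387)
  −2y^4−4y^3+4y^2+196y+4606 = (−(2/47)y+442/2209)(47y^3+315y^2+2651y+10387) + ((118800/2209)y^2+(237600/2209)y+118800/47)
  47y^3+315y^2+2651y+10387 = ((103823/118800)y+488189/118800)((118800/2209)y^2+(237600/2209)y+118800/47) + (0)
Last nonzero remainder: (118800/2209)y^2+(237600/2209)y+118800/47. Dividing through by 118800/2209 gives the monic gcd y^2+2y+47.
Cancel y^2+2y+47 from numerator and denominator to get the reduced form.

(−y^3−5y^2+2y+24)/(2y^2−98)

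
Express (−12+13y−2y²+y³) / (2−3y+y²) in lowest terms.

Euclidean algorithm in ℚ[y]:
  y³−2y²+13y−12 = (y+1)(y²−3y+2) + (14y−14)
  y²−3y+2 = ((1/14)y−1/7)(14y−14) + (0)
Last nonzero remainder: 14y−14. Dividing through by 14 gives the monic gcd y−1.
Cancel y−1 from numerator and denominator to get the reduced form.

(12−y+y²)/(−2+y)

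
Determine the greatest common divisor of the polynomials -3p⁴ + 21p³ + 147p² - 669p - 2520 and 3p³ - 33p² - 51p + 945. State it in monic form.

Repeated division with remainder:
  -3p⁴ + 21p³ + 147p² - 669p - 2520 = (-p - 4)(3p³ - 33p² - 51p + 945) + (-36p² + 72p + 1260)
  3p³ - 33p² - 51p + 945 = (-(1/12)p + 3/4)(-36p² + 72p + 1260) + (0)
Last nonzero remainder: -36p² + 72p + 1260. Dividing through by -36 gives the monic gcd p² - 2p - 35.

p² - 2p - 35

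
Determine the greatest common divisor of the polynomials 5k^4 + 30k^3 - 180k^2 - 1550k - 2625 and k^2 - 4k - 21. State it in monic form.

Apply the Euclidean algorithm:
  5k^4 + 30k^3 - 180k^2 - 1550k - 2625 = (5k^2 + 50k + 125)(k^2 - 4k - 21) + (0)
The last nonzero remainder k^2 - 4k - 21 is already monic.

k^2 - 4k - 21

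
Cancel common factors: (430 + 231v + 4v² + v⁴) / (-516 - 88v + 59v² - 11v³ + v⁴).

Apply the Euclidean algorithm:
  v⁴ + 4v² + 231v + 430 = (v⁴ - 11v³ + 59v² - 88v - 516) + (11v³ - 55v² + 319v + 946)
  v⁴ - 11v³ + 59v² - 88v - 516 = ((1/11)v - 6/11)(11v³ - 55v² + 319v + 946) + (0)
Last nonzero remainder: 11v³ - 55v² + 319v + 946. Dividing through by 11 gives the monic gcd v³ - 5v² + 29v + 86.
Cancel v³ - 5v² + 29v + 86 from numerator and denominator to get the reduced form.

(5 + v)/(-6 + v)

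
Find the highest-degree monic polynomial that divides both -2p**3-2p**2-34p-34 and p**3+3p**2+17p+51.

p**2+17

By polynomial division,
  -2p**3-2p**2-34p-34 = (-2)(p**3+3p**2+17p+51) + (4p**2+68)
  p**3+3p**2+17p+51 = ((1/4)p+3/4)(4p**2+68) + (0)
Last nonzero remainder: 4p**2+68. Dividing through by 4 gives the monic gcd p**2+17.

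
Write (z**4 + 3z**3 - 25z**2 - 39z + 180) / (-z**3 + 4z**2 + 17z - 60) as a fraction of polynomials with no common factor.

Repeated division with remainder:
  z**4 + 3z**3 - 25z**2 - 39z + 180 = (-z - 7)(-z**3 + 4z**2 + 17z - 60) + (20z**2 + 20z - 240)
  -z**3 + 4z**2 + 17z - 60 = (-(1/20)z + 1/4)(20z**2 + 20z - 240) + (0)
Last nonzero remainder: 20z**2 + 20z - 240. Dividing through by 20 gives the monic gcd z**2 + z - 12.
Cancel z**2 + z - 12 from numerator and denominator to get the reduced form.

(-z**2 - 2z + 15)/(z - 5)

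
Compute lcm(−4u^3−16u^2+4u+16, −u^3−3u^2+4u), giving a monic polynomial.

By polynomial division,
  −4u^3−16u^2+4u+16 = (4)(−u^3−3u^2+4u) + (−4u^2−12u+16)
  −u^3−3u^2+4u = ((1/4)u)(−4u^2−12u+16) + (0)
Last nonzero remainder: −4u^2−12u+16. Dividing through by −4 gives the monic gcd u^2+3u−4.
Then lcm(f, g) = f·g / gcd(f, g); expanding and making the result monic gives the answer.

u^4+4u^3−u^2−4u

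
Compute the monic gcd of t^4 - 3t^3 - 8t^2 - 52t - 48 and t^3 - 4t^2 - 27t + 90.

Repeated division with remainder:
  t^4 - 3t^3 - 8t^2 - 52t - 48 = (t + 1)(t^3 - 4t^2 - 27t + 90) + (23t^2 - 115t - 138)
  t^3 - 4t^2 - 27t + 90 = ((1/23)t + 1/23)(23t^2 - 115t - 138) + (-16t + 96)
  23t^2 - 115t - 138 = (-(23/16)t - 23/16)(-16t + 96) + (0)
Last nonzero remainder: -16t + 96. Dividing through by -16 gives the monic gcd t - 6.

t - 6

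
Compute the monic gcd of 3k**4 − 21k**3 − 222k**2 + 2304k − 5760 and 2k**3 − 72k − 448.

k − 8

Euclidean algorithm in ℚ[k]:
  3k**4 − 21k**3 − 222k**2 + 2304k − 5760 = ((3/2)k − 21/2)(2k**3 − 72k − 448) + (−114k**2 + 2220k − 10464)
  2k**3 − 72k − 448 = (−(1/57)k − 370/1083)(−114k**2 + 2220k − 10464) + ((181536/361)k − 1452288/361)
  −114k**2 + 2220k − 10464 = (−(6859/30256)k + 39349/15128)((181536/361)k − 1452288/361) + (0)
Last nonzero remainder: (181536/361)k − 1452288/361. Dividing through by 181536/361 gives the monic gcd k − 8.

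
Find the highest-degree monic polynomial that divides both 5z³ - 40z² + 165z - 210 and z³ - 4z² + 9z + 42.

z² - 6z + 21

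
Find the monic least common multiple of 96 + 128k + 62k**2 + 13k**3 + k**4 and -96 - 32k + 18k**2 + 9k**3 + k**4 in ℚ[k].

By polynomial division,
  k**4 + 13k**3 + 62k**2 + 128k + 96 = (k**4 + 9k**3 + 18k**2 - 32k - 96) + (4k**3 + 44k**2 + 160k + 192)
  k**4 + 9k**3 + 18k**2 - 32k - 96 = ((1/4)k - 1/2)(4k**3 + 44k**2 + 160k + 192) + (0)
Last nonzero remainder: 4k**3 + 44k**2 + 160k + 192. Dividing through by 4 gives the monic gcd k**3 + 11k**2 + 40k + 48.
Then lcm(f, g) = f·g / gcd(f, g); expanding and making the result monic gives the answer.

-192 - 160k + 4k**2 + 36k**3 + 11k**4 + k**5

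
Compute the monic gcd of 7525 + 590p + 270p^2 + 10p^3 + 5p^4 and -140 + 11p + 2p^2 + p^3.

35 + 6p + p^2

Apply the Euclidean algorithm:
  5p^4 + 10p^3 + 270p^2 + 590p + 7525 = (5p)(p^3 + 2p^2 + 11p - 140) + (215p^2 + 1290p + 7525)
  p^3 + 2p^2 + 11p - 140 = ((1/215)p - 4/215)(215p^2 + 1290p + 7525) + (0)
Last nonzero remainder: 215p^2 + 1290p + 7525. Dividing through by 215 gives the monic gcd p^2 + 6p + 35.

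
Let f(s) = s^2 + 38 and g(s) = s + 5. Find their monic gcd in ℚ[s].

Apply the Euclidean algorithm:
  s^2 + 38 = (s - 5)(s + 5) + (63)
  s + 5 = ((1/63)s + 5/63)(63) + (0)
The last nonzero remainder is the constant 63, so the polynomials are coprime and gcd = 1.

1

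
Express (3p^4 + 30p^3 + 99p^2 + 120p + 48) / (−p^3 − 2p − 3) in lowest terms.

Apply the Euclidean algorithm:
  3p^4 + 30p^3 + 99p^2 + 120p + 48 = (−3p − 30)(−p^3 − 2p − 3) + (93p^2 + 51p − 42)
  −p^3 − 2p − 3 = (−(1/93)p + 17/2883)(93p^2 + 51p − 42) + (−(2645/961)p − 2645/961)
  93p^2 + 51p − 42 = (−(89373/2645)p + 40362/2645)(−(2645/961)p − 2645/961) + (0)
Last nonzero remainder: −(2645/961)p − 2645/961. Dividing through by −2645/961 gives the monic gcd p + 1.
Cancel p + 1 from numerator and denominator to get the reduced form.

(−3p^3 − 27p^2 − 72p − 48)/(p^2 − p + 3)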